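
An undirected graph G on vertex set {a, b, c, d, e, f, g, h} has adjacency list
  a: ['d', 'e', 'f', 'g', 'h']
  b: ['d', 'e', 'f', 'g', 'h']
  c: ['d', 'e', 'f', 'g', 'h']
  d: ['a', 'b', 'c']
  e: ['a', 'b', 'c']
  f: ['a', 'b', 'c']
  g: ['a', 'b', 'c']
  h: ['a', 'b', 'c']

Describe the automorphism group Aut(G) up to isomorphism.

The vertices split by degree into {a, b, c} (degree 5) and {d, e, f, g, h} (degree 3); every edge runs between the two parts, so G is the complete bipartite graph K_{3,5}. The parts have unequal sizes, so no automorphism swaps them; each part is permuted independently, giving S_5 × S_3 of order 5!·3! = 720.

S_5 × S_3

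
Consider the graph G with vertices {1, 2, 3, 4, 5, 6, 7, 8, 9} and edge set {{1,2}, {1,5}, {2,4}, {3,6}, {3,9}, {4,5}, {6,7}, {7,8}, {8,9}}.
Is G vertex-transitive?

G has two connected components, {3, 6, 7, 8, 9} and {1, 2, 4, 5}; each is 2-regular, so G = C_5 ⊔ C_4. The orbit of 1 under Aut(G) is {1, 2, 4, 5}, which does not contain 3, so G is not vertex-transitive.

No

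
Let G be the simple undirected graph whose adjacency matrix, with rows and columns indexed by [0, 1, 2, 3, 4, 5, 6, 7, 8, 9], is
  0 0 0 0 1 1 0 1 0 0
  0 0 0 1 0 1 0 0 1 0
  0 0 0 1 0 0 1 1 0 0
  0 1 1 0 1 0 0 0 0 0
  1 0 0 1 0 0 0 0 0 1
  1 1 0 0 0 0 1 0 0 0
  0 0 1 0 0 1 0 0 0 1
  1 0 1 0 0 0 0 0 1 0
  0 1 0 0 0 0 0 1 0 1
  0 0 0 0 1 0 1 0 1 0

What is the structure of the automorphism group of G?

the symmetric group S_5

G is 3-regular on 10 vertices with no triangles and no 4-cycles (girth 5): this is the Petersen graph. It is a classical fact that the Petersen graph has automorphism group S_5 (order 120), arising from its description as the Kneser graph K(5,2).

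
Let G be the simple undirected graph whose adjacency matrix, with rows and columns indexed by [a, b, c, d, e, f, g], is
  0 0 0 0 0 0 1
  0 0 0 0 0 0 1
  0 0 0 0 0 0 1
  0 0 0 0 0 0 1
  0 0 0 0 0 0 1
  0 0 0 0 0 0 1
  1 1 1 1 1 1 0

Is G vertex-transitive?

Vertex g is the only vertex of degree 6, so every automorphism fixes it; G is not vertex-transitive.

No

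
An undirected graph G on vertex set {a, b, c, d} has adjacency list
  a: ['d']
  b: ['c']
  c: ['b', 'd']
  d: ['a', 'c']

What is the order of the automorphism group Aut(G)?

The degree sequence is [1, 1, 2, 2]; the two degree-1 vertices a and b are the ends of a path, so G = P_4. The only nontrivial automorphism of a path is the end-to-end reflection, so Aut(G) ≅ Z_2.

2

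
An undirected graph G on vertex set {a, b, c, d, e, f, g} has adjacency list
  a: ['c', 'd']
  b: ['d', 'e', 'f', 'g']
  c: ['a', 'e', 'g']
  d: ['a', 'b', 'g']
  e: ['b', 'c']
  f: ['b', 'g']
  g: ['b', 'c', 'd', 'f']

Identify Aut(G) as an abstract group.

Degrees alone do not determine every vertex (e.g. a and e both have degree 2), but their neighbour-degree multisets differ: N(a) has degrees [3, 3] while N(e) has degrees [3, 4]. Repeating this refinement separates all vertices, so the only automorphism is the identity.

{e}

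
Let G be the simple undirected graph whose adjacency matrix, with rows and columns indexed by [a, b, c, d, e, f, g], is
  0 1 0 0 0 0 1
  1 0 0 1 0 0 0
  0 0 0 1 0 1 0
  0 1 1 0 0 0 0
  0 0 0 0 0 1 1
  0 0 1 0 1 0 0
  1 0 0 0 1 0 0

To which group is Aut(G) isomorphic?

Every vertex has degree 2 and the graph is connected, so G is the 7-cycle C_7. C_7 has 7 rotations and 7 reflections, so Aut(C_7) ≅ D_7 of order 14.

D_7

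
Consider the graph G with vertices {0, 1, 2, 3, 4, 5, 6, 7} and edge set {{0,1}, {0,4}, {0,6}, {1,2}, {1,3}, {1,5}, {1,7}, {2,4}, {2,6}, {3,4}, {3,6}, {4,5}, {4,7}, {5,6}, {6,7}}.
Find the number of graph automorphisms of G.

The vertices split by degree into {1, 4, 6} (degree 5) and {0, 2, 3, 5, 7} (degree 3); every edge runs between the two parts, so G is the complete bipartite graph K_{3,5}. The parts have unequal sizes, so no automorphism swaps them; each part is permuted independently, giving S_3 × S_5 of order 3!·5! = 720.

720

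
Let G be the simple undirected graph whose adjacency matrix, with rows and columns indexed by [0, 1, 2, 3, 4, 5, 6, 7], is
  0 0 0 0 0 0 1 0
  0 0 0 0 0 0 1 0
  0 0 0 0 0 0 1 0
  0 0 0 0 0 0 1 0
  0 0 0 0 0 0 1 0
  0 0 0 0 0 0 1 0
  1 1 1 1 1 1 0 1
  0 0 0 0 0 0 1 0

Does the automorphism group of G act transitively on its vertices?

Vertex 6 is the only vertex of degree 7, so every automorphism fixes it; G is not vertex-transitive.

No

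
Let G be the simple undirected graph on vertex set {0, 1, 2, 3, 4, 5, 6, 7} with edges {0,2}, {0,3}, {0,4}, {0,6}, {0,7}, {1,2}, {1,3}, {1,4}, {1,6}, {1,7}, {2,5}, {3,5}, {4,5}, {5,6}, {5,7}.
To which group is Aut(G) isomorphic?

The vertices split by degree into {0, 1, 5} (degree 5) and {2, 3, 4, 6, 7} (degree 3); every edge runs between the two parts, so G is the complete bipartite graph K_{3,5}. The parts have unequal sizes, so no automorphism swaps them; each part is permuted independently, giving S_3 × S_5 of order 3!·5! = 720.

S_3 × S_5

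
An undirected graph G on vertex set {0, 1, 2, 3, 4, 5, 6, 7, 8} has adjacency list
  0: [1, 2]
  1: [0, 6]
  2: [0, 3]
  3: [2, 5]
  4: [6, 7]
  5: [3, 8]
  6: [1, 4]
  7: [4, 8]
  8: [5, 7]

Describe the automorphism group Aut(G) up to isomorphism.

Every vertex has degree 2 and the graph is connected, so G is the 9-cycle C_9. C_9 has 9 rotations and 9 reflections, so Aut(C_9) ≅ D_9 of order 18.

D_9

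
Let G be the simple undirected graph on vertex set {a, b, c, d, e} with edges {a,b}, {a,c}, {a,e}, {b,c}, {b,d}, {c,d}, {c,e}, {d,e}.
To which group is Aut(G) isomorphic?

D_4

Vertex c is the unique vertex of degree 4; the remaining 4 vertices each have degree 3 and induce a cycle, so G is the wheel on 5 vertices with hub c. Every automorphism fixes the hub and acts on the rim 4-cycle, so Aut(G) ≅ Aut(C_4) = D_4 of order 8.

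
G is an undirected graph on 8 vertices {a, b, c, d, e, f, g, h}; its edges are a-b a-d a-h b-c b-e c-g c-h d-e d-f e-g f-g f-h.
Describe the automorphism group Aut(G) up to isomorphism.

G is 3-regular and bipartite on 2^3 = 8 vertices with girth 4; it is the hypercube graph Q_3. The symmetry group of the 3-cube is the hyperoctahedral group B_3 = Z_2 ≀ S_3, of order 2^3·3! = 48.

Z_2^3 ⋊ S_3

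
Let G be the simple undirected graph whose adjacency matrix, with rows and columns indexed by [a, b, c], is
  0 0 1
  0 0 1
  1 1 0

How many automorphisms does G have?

2

The degree sequence is [1, 1, 2]; the two degree-1 vertices a and b are the ends of a path, so G = P_3. The only nontrivial automorphism of a path is the end-to-end reflection, so Aut(G) ≅ Z_2.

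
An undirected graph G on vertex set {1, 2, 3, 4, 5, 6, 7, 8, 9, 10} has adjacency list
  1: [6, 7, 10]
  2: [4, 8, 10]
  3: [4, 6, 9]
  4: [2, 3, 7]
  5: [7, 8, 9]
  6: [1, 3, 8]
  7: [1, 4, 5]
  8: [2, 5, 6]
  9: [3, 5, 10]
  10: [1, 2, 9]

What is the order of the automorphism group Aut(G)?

120

G is 3-regular on 10 vertices with no triangles and no 4-cycles (girth 5): this is the Petersen graph. It is a classical fact that the Petersen graph has automorphism group S_5 (order 120), arising from its description as the Kneser graph K(5,2).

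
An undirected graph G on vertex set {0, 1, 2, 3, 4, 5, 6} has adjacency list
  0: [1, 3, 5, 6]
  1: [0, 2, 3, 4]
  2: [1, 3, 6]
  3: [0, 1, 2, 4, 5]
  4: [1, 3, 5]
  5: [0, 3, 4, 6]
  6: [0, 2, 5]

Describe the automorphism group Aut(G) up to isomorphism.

the trivial group

The degree sequence is [4, 4, 3, 5, 3, 4, 3]. Checking the degree-preserving permutations of the vertex set shows that none except the identity preserves every edge, so Aut(G) is trivial.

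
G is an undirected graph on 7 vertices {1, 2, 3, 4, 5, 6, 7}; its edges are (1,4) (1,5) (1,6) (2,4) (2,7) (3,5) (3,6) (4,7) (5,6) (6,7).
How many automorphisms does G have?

The degree sequence is [3, 2, 2, 3, 3, 4, 3]. Checking the degree-preserving permutations of the vertex set shows that none except the identity preserves every edge, so Aut(G) is trivial.

1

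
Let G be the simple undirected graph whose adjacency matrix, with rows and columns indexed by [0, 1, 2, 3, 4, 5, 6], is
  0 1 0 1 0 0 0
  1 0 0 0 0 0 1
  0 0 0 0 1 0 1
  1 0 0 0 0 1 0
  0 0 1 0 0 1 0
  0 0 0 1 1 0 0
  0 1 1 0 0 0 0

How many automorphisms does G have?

G is 2-regular and connected on 7 vertices, i.e. the cycle C_7. C_7 has 7 rotations and 7 reflections, so Aut(C_7) ≅ D_7 of order 14.

14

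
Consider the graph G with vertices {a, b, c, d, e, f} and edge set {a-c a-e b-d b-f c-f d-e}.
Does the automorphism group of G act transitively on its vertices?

Yes

Every vertex has degree 2 and the graph is connected, so G is the 6-cycle C_6. The automorphisms of the 6-cycle are exactly the symmetries of a regular 6-gon: the dihedral group D_6, |D_6| = 12. Under this action every vertex can be carried to every other, so G is vertex-transitive.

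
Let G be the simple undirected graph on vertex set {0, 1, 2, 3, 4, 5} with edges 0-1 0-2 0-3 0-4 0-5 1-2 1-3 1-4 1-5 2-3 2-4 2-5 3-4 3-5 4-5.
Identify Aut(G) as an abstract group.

All 6 vertices are pairwise adjacent: G = K_6. Any permutation of the 6 vertices preserves K_6, so Aut(K_6) = S_6 of order 6! = 720.

the symmetric group on 6 letters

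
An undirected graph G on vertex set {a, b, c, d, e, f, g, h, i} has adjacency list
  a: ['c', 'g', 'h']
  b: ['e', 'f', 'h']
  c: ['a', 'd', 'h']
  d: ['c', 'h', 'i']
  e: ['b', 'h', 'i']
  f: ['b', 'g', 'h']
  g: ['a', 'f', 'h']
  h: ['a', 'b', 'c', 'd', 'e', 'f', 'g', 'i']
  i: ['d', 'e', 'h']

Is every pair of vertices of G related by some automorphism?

Vertex h is the only vertex of degree 8, so every automorphism fixes it; G is not vertex-transitive.

No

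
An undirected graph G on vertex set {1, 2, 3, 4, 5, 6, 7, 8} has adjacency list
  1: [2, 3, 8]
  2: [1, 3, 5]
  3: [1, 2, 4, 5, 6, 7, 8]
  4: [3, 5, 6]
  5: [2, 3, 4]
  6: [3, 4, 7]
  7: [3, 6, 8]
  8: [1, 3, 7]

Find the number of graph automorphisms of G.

Vertex 3 is the unique vertex of degree 7; the remaining 7 vertices each have degree 3 and induce a cycle, so G is the wheel on 8 vertices with hub 3. Every automorphism fixes the hub and acts on the rim 7-cycle, so Aut(G) ≅ Aut(C_7) = D_7 of order 14.

14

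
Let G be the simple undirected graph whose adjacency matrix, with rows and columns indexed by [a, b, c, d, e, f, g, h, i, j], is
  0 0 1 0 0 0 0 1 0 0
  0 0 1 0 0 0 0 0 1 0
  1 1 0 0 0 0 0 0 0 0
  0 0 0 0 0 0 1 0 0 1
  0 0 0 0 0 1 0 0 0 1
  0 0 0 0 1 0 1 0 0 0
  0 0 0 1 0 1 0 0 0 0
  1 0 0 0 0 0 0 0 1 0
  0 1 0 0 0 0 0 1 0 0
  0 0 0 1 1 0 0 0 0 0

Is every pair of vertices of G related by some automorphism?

G has two connected components, {d, e, f, g, j} and {a, b, c, h, i}; each is 2-regular, so G = C_5 ⊔ C_5. With two isomorphic components, Aut(G) = Aut(C_5) ≀ S_2 = (D_5 × D_5) ⋊ Z_2: permute each cycle by D_5, then optionally swap the two cycles. Order 2·(2·5)² = 200. This group acts transitively on the 10 vertices.

Yes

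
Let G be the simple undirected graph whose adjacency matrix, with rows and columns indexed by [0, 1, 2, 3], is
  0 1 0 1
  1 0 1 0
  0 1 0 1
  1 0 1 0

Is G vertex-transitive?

G is 2-regular and bipartite on 2^2 = 4 vertices with girth 4; it is the hypercube graph Q_2. Aut(Q_2) consists of the signed permutations of the 2 coordinate axes: 2! permutations times 2^2 sign flips, so |Aut| = 2^2·2! = 8. Under this action every vertex can be carried to every other, so G is vertex-transitive.

Yes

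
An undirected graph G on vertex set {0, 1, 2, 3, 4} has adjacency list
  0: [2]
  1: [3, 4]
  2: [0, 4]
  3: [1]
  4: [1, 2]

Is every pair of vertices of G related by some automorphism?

Automorphisms preserve degree, but G has vertices of degree 1 and vertices of degree 2; no automorphism maps one to the other, so G is not vertex-transitive.

No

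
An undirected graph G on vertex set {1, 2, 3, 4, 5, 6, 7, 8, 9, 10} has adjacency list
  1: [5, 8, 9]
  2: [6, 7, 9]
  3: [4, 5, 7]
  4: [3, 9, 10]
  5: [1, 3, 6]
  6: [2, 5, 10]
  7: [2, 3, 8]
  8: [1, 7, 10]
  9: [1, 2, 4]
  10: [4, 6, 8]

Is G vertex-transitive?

G is 3-regular on 10 vertices with no triangles and no 4-cycles (girth 5): this is the Petersen graph. It is a classical fact that the Petersen graph has automorphism group S_5 (order 120), arising from its description as the Kneser graph K(5,2). This group acts transitively on the 10 vertices.

Yes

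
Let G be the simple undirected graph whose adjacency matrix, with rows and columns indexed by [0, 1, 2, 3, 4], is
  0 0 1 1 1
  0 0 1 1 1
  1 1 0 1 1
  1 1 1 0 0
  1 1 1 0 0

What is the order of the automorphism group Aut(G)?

Vertex 2 is the unique vertex of degree 4; the remaining 4 vertices each have degree 3 and induce a cycle, so G is the wheel on 5 vertices with hub 2. Every automorphism fixes the hub and acts on the rim 4-cycle, so Aut(G) ≅ Aut(C_4) = D_4 of order 8.

8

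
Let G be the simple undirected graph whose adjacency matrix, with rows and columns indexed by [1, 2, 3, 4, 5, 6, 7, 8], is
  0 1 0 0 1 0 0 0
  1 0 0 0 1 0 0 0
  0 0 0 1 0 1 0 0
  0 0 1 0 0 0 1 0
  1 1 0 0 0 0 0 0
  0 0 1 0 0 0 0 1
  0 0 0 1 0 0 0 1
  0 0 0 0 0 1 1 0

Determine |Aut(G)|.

60

G has two connected components, {3, 4, 6, 7, 8} and {1, 2, 5}; each is 2-regular, so G = C_5 ⊔ C_3. The components are non-isomorphic (different sizes), so Aut(G) = Aut(C_3) × Aut(C_5) = D_3 × D_5 of order 6·10 = 60.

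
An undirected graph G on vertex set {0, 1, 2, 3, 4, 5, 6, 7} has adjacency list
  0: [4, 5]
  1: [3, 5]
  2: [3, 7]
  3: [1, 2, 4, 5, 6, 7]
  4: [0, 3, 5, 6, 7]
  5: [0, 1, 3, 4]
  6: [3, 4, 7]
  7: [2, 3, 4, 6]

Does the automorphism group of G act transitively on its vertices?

Vertex 3 is the only vertex of degree 6, so every automorphism fixes it; G is not vertex-transitive.

No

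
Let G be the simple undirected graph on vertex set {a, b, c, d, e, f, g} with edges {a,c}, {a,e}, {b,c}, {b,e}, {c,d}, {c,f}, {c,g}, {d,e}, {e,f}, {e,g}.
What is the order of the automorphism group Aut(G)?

The vertices split by degree into {c, e} (degree 5) and {a, b, d, f, g} (degree 2); every edge runs between the two parts, so G is the complete bipartite graph K_{2,5}. The parts have unequal sizes, so no automorphism swaps them; each part is permuted independently, giving S_5 × S_2 of order 5!·2! = 240.

240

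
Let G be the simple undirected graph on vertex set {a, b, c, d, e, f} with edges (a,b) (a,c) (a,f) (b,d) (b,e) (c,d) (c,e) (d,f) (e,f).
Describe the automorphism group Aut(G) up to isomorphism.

S_3 ≀ Z_2

G is 3-regular and bipartite with parts {b, c, f} and {a, d, e} (each part is independent and every cross-pair is an edge), so G = K_{3,3}. Each part can be permuted independently (S_3 × S_3) and the two equal-size parts can also be swapped, giving (S_3 × S_3) ⋊ Z_2 of order 2·(3!)² = 72.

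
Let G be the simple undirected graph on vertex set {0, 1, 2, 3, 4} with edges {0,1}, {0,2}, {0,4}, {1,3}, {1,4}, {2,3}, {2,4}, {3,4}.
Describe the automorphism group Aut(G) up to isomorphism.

D_4

Vertex 4 is the unique vertex of degree 4; the remaining 4 vertices each have degree 3 and induce a cycle, so G is the wheel on 5 vertices with hub 4. Every automorphism fixes the hub and acts on the rim 4-cycle, so Aut(G) ≅ Aut(C_4) = D_4 of order 8.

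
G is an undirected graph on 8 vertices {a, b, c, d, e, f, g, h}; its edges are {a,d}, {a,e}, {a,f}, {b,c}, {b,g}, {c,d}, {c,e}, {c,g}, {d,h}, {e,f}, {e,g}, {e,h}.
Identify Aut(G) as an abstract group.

The degree sequence is [3, 2, 4, 3, 5, 2, 3, 2]. Checking the degree-preserving permutations of the vertex set shows that none except the identity preserves every edge, so Aut(G) is trivial.

1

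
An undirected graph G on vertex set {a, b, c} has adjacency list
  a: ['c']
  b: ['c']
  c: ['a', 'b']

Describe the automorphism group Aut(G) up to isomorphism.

C_2

The degree sequence is [1, 1, 2]; the two degree-1 vertices a and b are the ends of a path, so G = P_3. The only nontrivial automorphism of a path is the end-to-end reflection, so Aut(G) ≅ Z_2.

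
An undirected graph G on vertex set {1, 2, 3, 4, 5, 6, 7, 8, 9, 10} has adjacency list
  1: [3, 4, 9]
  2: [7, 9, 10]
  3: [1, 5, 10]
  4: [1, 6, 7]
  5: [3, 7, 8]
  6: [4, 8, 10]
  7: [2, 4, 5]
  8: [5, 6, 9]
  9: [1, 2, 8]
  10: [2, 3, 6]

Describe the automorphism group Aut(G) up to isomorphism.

G is 3-regular on 10 vertices with no triangles and no 4-cycles (girth 5): this is the Petersen graph. Viewing the Petersen graph as the Kneser graph K(5,2) — vertices are 2-subsets of {1,…,5}, edges join disjoint pairs — its automorphisms are exactly the permutations of the 5-element set, so Aut ≅ S_5 of order 120.

S_5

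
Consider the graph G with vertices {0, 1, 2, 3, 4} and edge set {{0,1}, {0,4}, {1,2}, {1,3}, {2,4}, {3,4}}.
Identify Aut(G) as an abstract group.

The vertices split by degree into {1, 4} (degree 3) and {0, 2, 3} (degree 2); every edge runs between the two parts, so G is the complete bipartite graph K_{2,3}. The parts have unequal sizes, so no automorphism swaps them; each part is permuted independently, giving S_2 × S_3 of order 2!·3! = 12.

S_2 × S_3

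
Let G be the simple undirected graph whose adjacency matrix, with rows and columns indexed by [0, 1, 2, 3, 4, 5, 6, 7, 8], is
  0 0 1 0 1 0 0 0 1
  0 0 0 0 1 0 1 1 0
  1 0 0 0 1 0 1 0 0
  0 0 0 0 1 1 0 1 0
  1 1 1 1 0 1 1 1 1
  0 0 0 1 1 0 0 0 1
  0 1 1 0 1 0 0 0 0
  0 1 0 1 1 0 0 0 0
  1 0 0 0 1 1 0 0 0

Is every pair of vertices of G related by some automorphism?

No

Vertex 4 is the only vertex of degree 8, so every automorphism fixes it; G is not vertex-transitive.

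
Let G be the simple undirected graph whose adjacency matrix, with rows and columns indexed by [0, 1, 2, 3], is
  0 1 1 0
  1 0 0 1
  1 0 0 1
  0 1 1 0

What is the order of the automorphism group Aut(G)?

8

G is 2-regular and connected on 4 vertices, i.e. the cycle C_4. C_4 has 4 rotations and 4 reflections, so Aut(C_4) ≅ D_4 of order 8.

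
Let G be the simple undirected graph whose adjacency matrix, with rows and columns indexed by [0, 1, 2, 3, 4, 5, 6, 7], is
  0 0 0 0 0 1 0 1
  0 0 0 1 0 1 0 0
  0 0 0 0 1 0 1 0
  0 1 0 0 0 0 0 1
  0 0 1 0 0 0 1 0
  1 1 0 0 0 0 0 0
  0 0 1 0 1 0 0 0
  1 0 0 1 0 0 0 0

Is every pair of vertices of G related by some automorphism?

G has two connected components, {0, 1, 3, 5, 7} and {2, 4, 6}; each is 2-regular, so G = C_5 ⊔ C_3. The orbit of 0 under Aut(G) is {0, 1, 3, 5, 7}, which does not contain 2, so G is not vertex-transitive.

No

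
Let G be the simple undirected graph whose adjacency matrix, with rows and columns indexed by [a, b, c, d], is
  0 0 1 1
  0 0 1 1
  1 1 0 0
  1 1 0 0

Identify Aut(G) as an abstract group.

the dihedral group of order 8

Every vertex has degree 2 and the graph is connected, so G is the 4-cycle C_4. C_4 has 4 rotations and 4 reflections, so Aut(C_4) ≅ D_4 of order 8.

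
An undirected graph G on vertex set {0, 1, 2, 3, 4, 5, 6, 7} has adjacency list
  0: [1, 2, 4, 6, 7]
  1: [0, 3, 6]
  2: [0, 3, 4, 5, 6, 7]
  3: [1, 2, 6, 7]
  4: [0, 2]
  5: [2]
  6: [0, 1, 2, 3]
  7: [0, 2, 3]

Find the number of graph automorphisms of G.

1

Degrees alone do not determine every vertex (e.g. 1 and 7 both have degree 3), but their neighbour-degree multisets differ: N(1) has degrees [4, 4, 5] while N(7) has degrees [4, 5, 6]. Repeating this refinement separates all vertices, so the only automorphism is the identity.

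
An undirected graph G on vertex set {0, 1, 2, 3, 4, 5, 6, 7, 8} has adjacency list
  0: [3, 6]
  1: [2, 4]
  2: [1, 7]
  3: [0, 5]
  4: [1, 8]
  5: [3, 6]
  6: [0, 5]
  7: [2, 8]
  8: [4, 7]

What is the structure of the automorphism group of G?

D_4 × D_5

G has two connected components, {1, 2, 4, 7, 8} and {0, 3, 5, 6}; each is 2-regular, so G = C_5 ⊔ C_4. No automorphism exchanges components of different sizes, hence Aut(G) is the direct product D_4 × D_5, order 80.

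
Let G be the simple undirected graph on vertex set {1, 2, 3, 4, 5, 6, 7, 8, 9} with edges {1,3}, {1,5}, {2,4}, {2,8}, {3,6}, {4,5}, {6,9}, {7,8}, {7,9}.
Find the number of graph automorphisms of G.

18

G is 2-regular and connected on 9 vertices, i.e. the cycle C_9. The automorphisms of the 9-cycle are exactly the symmetries of a regular 9-gon: the dihedral group D_9, |D_9| = 18.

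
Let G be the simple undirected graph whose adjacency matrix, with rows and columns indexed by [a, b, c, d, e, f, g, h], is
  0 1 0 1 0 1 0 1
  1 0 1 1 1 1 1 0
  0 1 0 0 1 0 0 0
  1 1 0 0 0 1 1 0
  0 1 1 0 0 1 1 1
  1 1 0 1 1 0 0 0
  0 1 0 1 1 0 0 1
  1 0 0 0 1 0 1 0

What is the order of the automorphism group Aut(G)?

Degrees alone do not determine every vertex (e.g. a and d both have degree 4), but their neighbour-degree multisets differ: N(a) has degrees [3, 4, 4, 6] while N(d) has degrees [4, 4, 4, 6]. Repeating this refinement separates all vertices, so the only automorphism is the identity.

1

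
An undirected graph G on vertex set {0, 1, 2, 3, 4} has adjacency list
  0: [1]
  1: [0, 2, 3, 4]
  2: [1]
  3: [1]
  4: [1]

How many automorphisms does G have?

Vertex 1 has degree 4 and every other vertex has degree 1, so G is the star K_{1,4} with centre 1. The 4 leaves are pairwise interchangeable while the centre is fixed, giving Aut(G) = S_4.

24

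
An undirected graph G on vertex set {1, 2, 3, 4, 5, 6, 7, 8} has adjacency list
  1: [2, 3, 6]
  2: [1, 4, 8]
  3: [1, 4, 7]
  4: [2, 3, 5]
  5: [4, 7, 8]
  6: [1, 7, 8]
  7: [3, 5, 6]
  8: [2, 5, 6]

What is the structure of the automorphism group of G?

the hyperoctahedral group B_3

G is 3-regular and bipartite on 2^3 = 8 vertices with girth 4; it is the hypercube graph Q_3. The symmetry group of the 3-cube is the hyperoctahedral group B_3 = Z_2 ≀ S_3, of order 2^3·3! = 48.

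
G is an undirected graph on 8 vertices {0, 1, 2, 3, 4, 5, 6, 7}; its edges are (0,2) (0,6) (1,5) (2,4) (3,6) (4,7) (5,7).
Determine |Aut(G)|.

The degree sequence is [2, 1, 2, 1, 2, 2, 2, 2]; the two degree-1 vertices 1 and 3 are the ends of a path, so G = P_8. The only nontrivial automorphism of a path is the end-to-end reflection, so Aut(G) ≅ Z_2.

2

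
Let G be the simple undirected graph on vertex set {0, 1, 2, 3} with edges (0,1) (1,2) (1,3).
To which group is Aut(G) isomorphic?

Vertex 1 has degree 3 and every other vertex has degree 1, so G is the star K_{1,3} with centre 1. The 3 leaves are pairwise interchangeable while the centre is fixed, giving Aut(G) = S_3.

the symmetric group on 3 letters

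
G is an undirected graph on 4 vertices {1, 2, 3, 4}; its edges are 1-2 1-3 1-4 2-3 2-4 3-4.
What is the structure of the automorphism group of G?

the symmetric group on 4 letters

All 4 vertices are pairwise adjacent: G = K_4. Every bijection on the vertex set is an automorphism of K_4; hence Aut(K_4) ≅ S_4, order 24.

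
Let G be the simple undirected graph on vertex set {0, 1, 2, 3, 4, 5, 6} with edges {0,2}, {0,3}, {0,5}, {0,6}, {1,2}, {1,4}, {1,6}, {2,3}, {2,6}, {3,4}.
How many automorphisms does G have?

1

Degrees alone do not determine every vertex (e.g. 0 and 2 both have degree 4), but their neighbour-degree multisets differ: N(0) has degrees [1, 3, 3, 4] while N(2) has degrees [3, 3, 3, 4]. Repeating this refinement separates all vertices, so the only automorphism is the identity.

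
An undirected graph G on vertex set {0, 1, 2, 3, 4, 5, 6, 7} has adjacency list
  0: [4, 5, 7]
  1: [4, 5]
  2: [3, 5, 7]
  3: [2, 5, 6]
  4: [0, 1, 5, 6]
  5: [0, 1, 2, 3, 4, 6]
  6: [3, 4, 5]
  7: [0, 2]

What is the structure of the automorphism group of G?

1

Degrees alone do not determine every vertex (e.g. 0 and 2 both have degree 3), but their neighbour-degree multisets differ: N(0) has degrees [2, 4, 6] while N(2) has degrees [2, 3, 6]. Repeating this refinement separates all vertices, so the only automorphism is the identity.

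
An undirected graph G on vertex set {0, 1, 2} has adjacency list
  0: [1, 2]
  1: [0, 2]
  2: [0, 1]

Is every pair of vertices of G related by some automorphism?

Every vertex has degree 2, so G is the complete graph K_3. Every bijection on the vertex set is an automorphism of K_3; hence Aut(K_3) ≅ S_3, order 6. Under this action every vertex can be carried to every other, so G is vertex-transitive.

Yes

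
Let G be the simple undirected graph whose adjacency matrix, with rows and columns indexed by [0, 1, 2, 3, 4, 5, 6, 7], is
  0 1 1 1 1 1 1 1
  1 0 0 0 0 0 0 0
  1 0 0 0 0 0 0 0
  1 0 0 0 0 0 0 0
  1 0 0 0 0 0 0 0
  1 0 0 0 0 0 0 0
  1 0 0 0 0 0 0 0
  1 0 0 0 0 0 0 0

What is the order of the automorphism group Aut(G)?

5040

Vertex 0 has degree 7 and every other vertex has degree 1, so G is the star K_{1,7} with centre 0. The 7 leaves are pairwise interchangeable while the centre is fixed, giving Aut(G) = S_7.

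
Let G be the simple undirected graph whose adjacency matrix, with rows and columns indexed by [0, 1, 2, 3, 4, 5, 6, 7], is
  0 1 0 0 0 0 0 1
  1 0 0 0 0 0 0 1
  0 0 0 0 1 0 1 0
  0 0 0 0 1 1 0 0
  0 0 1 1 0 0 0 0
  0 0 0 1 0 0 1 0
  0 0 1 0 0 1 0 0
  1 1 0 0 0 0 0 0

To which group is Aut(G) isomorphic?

D_5 × D_3

G has two connected components, {2, 3, 4, 5, 6} and {0, 1, 7}; each is 2-regular, so G = C_5 ⊔ C_3. No automorphism exchanges components of different sizes, hence Aut(G) is the direct product D_5 × D_3, order 60.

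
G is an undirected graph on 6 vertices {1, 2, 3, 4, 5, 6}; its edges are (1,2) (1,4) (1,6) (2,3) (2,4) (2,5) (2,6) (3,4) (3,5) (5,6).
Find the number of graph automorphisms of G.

Vertex 2 is the unique vertex of degree 5; the remaining 5 vertices each have degree 3 and induce a cycle, so G is the wheel on 6 vertices with hub 2. Every automorphism fixes the hub and acts on the rim 5-cycle, so Aut(G) ≅ Aut(C_5) = D_5 of order 10.

10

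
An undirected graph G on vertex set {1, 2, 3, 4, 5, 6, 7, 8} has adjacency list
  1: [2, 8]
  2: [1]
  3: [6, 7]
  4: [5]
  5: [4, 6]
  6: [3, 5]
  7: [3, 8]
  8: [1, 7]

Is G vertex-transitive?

Automorphisms preserve degree, but G has vertices of degree 1 and vertices of degree 2; no automorphism maps one to the other, so G is not vertex-transitive.

No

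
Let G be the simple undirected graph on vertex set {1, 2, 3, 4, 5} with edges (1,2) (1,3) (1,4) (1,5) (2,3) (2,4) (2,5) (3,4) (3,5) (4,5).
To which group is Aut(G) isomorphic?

Every vertex has degree 4, so G is the complete graph K_5. Any permutation of the 5 vertices preserves K_5, so Aut(K_5) = S_5 of order 5! = 120.

S_5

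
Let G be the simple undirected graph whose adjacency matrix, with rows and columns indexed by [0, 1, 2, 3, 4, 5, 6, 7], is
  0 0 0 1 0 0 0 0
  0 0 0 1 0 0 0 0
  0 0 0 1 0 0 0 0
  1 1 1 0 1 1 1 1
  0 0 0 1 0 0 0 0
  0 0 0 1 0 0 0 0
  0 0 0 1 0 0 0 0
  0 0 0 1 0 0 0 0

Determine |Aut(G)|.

Vertex 3 has degree 7 and every other vertex has degree 1, so G is the star K_{1,7} with centre 3. Any automorphism fixes the centre and permutes the 7 leaves freely, so Aut(G) ≅ S_7 of order 7! = 5040.

5040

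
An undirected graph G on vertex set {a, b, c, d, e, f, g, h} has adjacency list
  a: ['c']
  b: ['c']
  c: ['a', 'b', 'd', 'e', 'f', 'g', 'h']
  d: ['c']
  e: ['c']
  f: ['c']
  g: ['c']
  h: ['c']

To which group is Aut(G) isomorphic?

the symmetric group on 7 letters

Vertex c has degree 7 and every other vertex has degree 1, so G is the star K_{1,7} with centre c. The 7 leaves are pairwise interchangeable while the centre is fixed, giving Aut(G) = S_7.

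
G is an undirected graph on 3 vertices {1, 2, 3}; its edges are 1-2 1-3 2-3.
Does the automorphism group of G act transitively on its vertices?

All 3 vertices are pairwise adjacent: G = K_3. Any permutation of the 3 vertices preserves K_3, so Aut(K_3) = S_3 of order 3! = 6. This group acts transitively on the 3 vertices.

Yes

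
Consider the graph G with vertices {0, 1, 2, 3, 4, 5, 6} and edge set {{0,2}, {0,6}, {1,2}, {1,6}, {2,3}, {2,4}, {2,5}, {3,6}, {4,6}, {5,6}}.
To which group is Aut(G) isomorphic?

The vertices split by degree into {2, 6} (degree 5) and {0, 1, 3, 4, 5} (degree 2); every edge runs between the two parts, so G is the complete bipartite graph K_{2,5}. The parts have unequal sizes, so no automorphism swaps them; each part is permuted independently, giving S_2 × S_5 of order 2!·5! = 240.

S_2 × S_5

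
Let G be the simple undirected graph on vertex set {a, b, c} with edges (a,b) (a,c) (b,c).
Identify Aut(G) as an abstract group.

the symmetric group on 3 letters

All 3 vertices are pairwise adjacent: G = K_3. Every bijection on the vertex set is an automorphism of K_3; hence Aut(K_3) ≅ S_3, order 6.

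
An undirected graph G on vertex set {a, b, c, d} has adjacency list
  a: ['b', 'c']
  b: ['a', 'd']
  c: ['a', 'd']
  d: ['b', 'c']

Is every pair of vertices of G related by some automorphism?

Yes

G is 2-regular and bipartite on 2^2 = 4 vertices with girth 4; it is the hypercube graph Q_2. The symmetry group of the 2-cube is the hyperoctahedral group B_2 = Z_2 ≀ S_2, of order 2^2·2! = 8. Under this action every vertex can be carried to every other, so G is vertex-transitive.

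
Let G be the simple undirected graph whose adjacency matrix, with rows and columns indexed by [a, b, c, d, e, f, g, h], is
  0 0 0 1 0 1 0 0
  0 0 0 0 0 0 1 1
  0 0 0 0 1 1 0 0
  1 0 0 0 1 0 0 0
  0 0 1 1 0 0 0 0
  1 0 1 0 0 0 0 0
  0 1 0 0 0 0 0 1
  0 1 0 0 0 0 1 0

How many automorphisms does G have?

G has two connected components, {a, c, d, e, f} and {b, g, h}; each is 2-regular, so G = C_5 ⊔ C_3. The components are non-isomorphic (different sizes), so Aut(G) = Aut(C_3) × Aut(C_5) = D_3 × D_5 of order 6·10 = 60.

60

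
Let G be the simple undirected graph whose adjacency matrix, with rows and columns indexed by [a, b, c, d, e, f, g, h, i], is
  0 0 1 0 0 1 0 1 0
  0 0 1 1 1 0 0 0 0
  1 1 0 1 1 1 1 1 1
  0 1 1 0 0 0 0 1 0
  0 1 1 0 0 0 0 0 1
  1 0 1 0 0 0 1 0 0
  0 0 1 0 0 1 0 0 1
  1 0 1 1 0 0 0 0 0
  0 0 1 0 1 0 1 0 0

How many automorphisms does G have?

16

Vertex c is the unique vertex of degree 8; the remaining 8 vertices each have degree 3 and induce a cycle, so G is the wheel on 9 vertices with hub c. With the hub fixed, the remaining symmetry is that of the rim cycle C_8, giving the dihedral group D_8.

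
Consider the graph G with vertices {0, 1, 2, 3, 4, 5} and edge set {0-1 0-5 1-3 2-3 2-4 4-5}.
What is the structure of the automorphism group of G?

D_6

Every vertex has degree 2 and the graph is connected, so G is the 6-cycle C_6. The automorphisms of the 6-cycle are exactly the symmetries of a regular 6-gon: the dihedral group D_6, |D_6| = 12.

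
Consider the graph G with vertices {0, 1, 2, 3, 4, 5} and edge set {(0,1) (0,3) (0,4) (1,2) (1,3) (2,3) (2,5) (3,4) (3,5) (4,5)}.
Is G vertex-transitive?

Vertex 3 is the only vertex of degree 5, so every automorphism fixes it; G is not vertex-transitive.

No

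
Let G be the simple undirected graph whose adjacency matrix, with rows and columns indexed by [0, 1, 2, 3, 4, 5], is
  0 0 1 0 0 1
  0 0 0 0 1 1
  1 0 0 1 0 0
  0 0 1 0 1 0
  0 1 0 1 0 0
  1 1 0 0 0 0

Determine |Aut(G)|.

Every vertex has degree 2 and the graph is connected, so G is the 6-cycle C_6. The automorphisms of the 6-cycle are exactly the symmetries of a regular 6-gon: the dihedral group D_6, |D_6| = 12.

12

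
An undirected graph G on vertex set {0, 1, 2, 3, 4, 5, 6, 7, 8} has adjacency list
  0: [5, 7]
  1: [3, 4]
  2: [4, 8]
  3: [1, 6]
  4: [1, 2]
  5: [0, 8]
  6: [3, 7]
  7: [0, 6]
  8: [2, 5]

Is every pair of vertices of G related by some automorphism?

G is 2-regular and connected on 9 vertices, i.e. the cycle C_9. The automorphisms of the 9-cycle are exactly the symmetries of a regular 9-gon: the dihedral group D_9, |D_9| = 18. This group acts transitively on the 9 vertices.

Yes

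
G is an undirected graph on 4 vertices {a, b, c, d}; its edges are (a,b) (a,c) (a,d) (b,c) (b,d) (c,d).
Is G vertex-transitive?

Yes

Every vertex has degree 3, so G is the complete graph K_4. Every bijection on the vertex set is an automorphism of K_4; hence Aut(K_4) ≅ S_4, order 24. Under this action every vertex can be carried to every other, so G is vertex-transitive.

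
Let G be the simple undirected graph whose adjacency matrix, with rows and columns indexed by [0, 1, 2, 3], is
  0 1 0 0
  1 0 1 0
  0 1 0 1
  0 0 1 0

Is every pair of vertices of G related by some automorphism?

Automorphisms preserve degree, but G has vertices of degree 1 and vertices of degree 2; no automorphism maps one to the other, so G is not vertex-transitive.

No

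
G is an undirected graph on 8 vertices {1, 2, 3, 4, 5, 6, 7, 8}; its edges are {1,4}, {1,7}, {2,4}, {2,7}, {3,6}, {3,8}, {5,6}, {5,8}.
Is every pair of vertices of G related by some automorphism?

Yes

G has two connected components, {3, 5, 6, 8} and {1, 2, 4, 7}; each is 2-regular, so G = C_4 ⊔ C_4. With two isomorphic components, Aut(G) = Aut(C_4) ≀ S_2 = (D_4 × D_4) ⋊ Z_2: permute each cycle by D_4, then optionally swap the two cycles. Order 2·(2·4)² = 128. This group acts transitively on the 8 vertices.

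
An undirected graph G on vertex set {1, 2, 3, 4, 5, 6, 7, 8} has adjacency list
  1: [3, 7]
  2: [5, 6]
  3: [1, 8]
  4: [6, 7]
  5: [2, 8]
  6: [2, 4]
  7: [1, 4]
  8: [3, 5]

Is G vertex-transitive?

G is 2-regular and connected on 8 vertices, i.e. the cycle C_8. The automorphisms of the 8-cycle are exactly the symmetries of a regular 8-gon: the dihedral group D_8, |D_8| = 16. This group acts transitively on the 8 vertices.

Yes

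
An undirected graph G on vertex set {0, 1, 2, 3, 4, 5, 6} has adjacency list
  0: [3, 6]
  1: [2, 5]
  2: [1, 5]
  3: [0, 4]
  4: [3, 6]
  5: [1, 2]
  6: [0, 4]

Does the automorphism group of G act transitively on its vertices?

No

G has two connected components, {0, 3, 4, 6} and {1, 2, 5}; each is 2-regular, so G = C_4 ⊔ C_3. The orbit of 0 under Aut(G) is {0, 3, 4, 6}, which does not contain 1, so G is not vertex-transitive.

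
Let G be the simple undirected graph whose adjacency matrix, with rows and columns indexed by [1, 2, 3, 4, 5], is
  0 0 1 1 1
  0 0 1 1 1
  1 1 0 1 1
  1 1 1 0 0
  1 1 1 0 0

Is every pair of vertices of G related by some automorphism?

No

Vertex 3 is the only vertex of degree 4, so every automorphism fixes it; G is not vertex-transitive.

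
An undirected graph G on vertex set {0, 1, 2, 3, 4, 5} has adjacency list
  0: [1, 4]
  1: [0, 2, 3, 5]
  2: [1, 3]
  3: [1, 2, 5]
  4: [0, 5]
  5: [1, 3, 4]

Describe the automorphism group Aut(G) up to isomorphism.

the trivial group

The degree sequence is [2, 4, 2, 3, 2, 3]. Checking the degree-preserving permutations of the vertex set shows that none except the identity preserves every edge, so Aut(G) is trivial.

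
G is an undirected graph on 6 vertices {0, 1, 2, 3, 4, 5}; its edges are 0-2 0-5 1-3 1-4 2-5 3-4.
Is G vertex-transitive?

Yes

G has two connected components, {0, 2, 5} and {1, 3, 4}; each is 2-regular, so G = C_3 ⊔ C_3. With two isomorphic components, Aut(G) = Aut(C_3) ≀ S_2 = (D_3 × D_3) ⋊ Z_2: permute each cycle by D_3, then optionally swap the two cycles. Order 2·(2·3)² = 72. Under this action every vertex can be carried to every other, so G is vertex-transitive.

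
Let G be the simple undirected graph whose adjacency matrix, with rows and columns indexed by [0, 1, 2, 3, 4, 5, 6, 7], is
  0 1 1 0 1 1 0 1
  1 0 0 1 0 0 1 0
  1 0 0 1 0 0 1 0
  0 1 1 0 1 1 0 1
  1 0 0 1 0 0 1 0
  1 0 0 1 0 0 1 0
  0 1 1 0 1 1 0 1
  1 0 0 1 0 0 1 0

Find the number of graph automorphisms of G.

The vertices split by degree into {0, 3, 6} (degree 5) and {1, 2, 4, 5, 7} (degree 3); every edge runs between the two parts, so G is the complete bipartite graph K_{3,5}. The parts have unequal sizes, so no automorphism swaps them; each part is permuted independently, giving S_3 × S_5 of order 3!·5! = 720.

720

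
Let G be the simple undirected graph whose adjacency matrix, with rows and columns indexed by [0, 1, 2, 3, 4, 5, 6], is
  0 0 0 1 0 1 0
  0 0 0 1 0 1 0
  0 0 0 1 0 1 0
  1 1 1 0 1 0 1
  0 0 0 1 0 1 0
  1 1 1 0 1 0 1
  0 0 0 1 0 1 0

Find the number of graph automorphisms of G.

240

The vertices split by degree into {3, 5} (degree 5) and {0, 1, 2, 4, 6} (degree 2); every edge runs between the two parts, so G is the complete bipartite graph K_{2,5}. Automorphisms preserve the bipartition setwise (since the parts differ in size) and act as S_2 × S_5 within it; |Aut| = 240.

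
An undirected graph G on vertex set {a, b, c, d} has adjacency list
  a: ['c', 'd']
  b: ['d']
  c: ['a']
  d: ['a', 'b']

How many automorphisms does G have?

The degree sequence is [2, 1, 1, 2]; the two degree-1 vertices b and c are the ends of a path, so G = P_4. A path has exactly one nontrivial symmetry — reversal — giving Aut(G) of order 2.

2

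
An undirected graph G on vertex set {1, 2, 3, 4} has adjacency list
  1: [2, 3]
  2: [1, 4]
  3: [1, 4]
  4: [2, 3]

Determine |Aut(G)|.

8

G is 2-regular and connected on 4 vertices, i.e. the cycle C_4. The automorphisms of the 4-cycle are exactly the symmetries of a regular 4-gon: the dihedral group D_4, |D_4| = 8.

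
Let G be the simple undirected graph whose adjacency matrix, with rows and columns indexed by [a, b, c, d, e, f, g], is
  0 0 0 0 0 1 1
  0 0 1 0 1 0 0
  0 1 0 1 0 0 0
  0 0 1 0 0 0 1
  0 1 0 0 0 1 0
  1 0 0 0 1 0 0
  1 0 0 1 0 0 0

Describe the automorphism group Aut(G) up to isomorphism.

the dihedral group of order 14

Every vertex has degree 2 and the graph is connected, so G is the 7-cycle C_7. The automorphisms of the 7-cycle are exactly the symmetries of a regular 7-gon: the dihedral group D_7, |D_7| = 14.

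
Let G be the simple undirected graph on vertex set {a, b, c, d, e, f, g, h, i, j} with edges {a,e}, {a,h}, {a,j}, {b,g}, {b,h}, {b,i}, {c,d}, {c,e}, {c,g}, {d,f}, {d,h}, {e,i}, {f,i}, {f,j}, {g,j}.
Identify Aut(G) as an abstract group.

the symmetric group S_5

G is 3-regular on 10 vertices with no triangles and no 4-cycles (girth 5): this is the Petersen graph. Viewing the Petersen graph as the Kneser graph K(5,2) — vertices are 2-subsets of {1,…,5}, edges join disjoint pairs — its automorphisms are exactly the permutations of the 5-element set, so Aut ≅ S_5 of order 120.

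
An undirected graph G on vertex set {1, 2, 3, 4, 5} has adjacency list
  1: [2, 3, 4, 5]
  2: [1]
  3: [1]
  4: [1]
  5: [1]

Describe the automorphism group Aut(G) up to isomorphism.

S_4

Vertex 1 has degree 4 and every other vertex has degree 1, so G is the star K_{1,4} with centre 1. Any automorphism fixes the centre and permutes the 4 leaves freely, so Aut(G) ≅ S_4 of order 4! = 24.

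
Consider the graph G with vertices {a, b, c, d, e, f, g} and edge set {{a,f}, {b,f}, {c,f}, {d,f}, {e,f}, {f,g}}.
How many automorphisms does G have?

720

Vertex f has degree 6 and every other vertex has degree 1, so G is the star K_{1,6} with centre f. The 6 leaves are pairwise interchangeable while the centre is fixed, giving Aut(G) = S_6.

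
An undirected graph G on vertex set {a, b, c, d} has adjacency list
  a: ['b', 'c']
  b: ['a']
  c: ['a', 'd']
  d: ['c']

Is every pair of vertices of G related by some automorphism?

No

Automorphisms preserve degree, but G has vertices of degree 1 and vertices of degree 2; no automorphism maps one to the other, so G is not vertex-transitive.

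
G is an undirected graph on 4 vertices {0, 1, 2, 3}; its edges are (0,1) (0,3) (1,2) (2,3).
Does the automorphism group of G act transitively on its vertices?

G is 2-regular and bipartite with parts {1, 3} and {0, 2} (each part is independent and every cross-pair is an edge), so G = K_{2,2}. Aut(K_{2,2}) is the wreath product S_2 ≀ Z_2: permute within each part, then optionally swap the parts; |Aut| = 2·(2!)² = 8. Under this action every vertex can be carried to every other, so G is vertex-transitive.

Yes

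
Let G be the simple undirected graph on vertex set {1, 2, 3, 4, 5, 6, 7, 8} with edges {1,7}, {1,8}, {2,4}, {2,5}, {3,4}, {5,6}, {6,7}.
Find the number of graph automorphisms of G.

The degree sequence is [2, 2, 1, 2, 2, 2, 2, 1]; the two degree-1 vertices 3 and 8 are the ends of a path, so G = P_8. A path has exactly one nontrivial symmetry — reversal — giving Aut(G) of order 2.

2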